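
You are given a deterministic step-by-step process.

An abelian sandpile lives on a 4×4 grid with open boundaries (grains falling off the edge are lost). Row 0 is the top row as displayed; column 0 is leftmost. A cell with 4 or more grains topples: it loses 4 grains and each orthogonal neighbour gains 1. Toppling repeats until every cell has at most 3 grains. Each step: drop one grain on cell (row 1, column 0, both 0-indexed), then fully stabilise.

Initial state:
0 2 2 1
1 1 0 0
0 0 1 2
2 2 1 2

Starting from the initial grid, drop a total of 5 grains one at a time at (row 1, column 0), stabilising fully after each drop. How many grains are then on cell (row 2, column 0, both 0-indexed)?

0) 0 2 2 1
1 1 0 0
0 0 1 2
2 2 1 2
1) 0 2 2 1
2 1 0 0
0 0 1 2
2 2 1 2
2) 0 2 2 1
3 1 0 0
0 0 1 2
2 2 1 2
3) 1 2 2 1
0 2 0 0
1 0 1 2
2 2 1 2
4) 1 2 2 1
1 2 0 0
1 0 1 2
2 2 1 2
5) 1 2 2 1
2 2 0 0
1 0 1 2
2 2 1 2

1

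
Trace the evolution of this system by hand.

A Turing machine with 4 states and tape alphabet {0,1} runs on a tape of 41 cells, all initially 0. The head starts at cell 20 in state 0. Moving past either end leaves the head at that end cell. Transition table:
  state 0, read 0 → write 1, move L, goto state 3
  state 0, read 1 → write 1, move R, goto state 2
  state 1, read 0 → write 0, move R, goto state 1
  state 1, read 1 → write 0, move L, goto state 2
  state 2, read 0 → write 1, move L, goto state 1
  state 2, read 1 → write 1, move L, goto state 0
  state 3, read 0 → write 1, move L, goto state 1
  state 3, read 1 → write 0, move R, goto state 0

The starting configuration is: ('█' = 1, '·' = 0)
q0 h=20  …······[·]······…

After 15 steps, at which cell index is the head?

step 0: q0 h=20  …······[·]······…
step 1: q3 h=19  …······[·]█·····…
step 2: q1 h=18  …······[·]██····…
step 3: q1 h=19  …······[█]█·····…
step 4: q2 h=18  …······[·]·█····…
step 5: q1 h=17  …······[·]█·█···…
step 6: q1 h=18  …······[█]·█····…
step 7: q2 h=17  …······[·]··█···…
step 8: q1 h=16  …······[·]█··█··…
step 9: q1 h=17  …······[█]··█···…
step 10: q2 h=16  …······[·]···█··…
step 11: q1 h=15  …······[·]█···█·…
step 12: q1 h=16  …······[█]···█··…
step 13: q2 h=15  …······[·]····█·…
step 14: q1 h=14  …······[·]█····█…
step 15: q1 h=15  …······[█]····█·…

15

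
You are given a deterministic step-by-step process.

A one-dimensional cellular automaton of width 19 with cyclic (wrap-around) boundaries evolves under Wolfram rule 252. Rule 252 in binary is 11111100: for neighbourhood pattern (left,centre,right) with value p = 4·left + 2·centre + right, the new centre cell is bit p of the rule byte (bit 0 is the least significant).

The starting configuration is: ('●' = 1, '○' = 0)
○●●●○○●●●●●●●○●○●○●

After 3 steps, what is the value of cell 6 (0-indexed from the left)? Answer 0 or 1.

[0] ○●●●○○●●●●●●●○●○●○●
[1] ●●●●●○●●●●●●●●●●●●●
[2] ●●●●●●●●●●●●●●●●●●●
[3] ●●●●●●●●●●●●●●●●●●●

1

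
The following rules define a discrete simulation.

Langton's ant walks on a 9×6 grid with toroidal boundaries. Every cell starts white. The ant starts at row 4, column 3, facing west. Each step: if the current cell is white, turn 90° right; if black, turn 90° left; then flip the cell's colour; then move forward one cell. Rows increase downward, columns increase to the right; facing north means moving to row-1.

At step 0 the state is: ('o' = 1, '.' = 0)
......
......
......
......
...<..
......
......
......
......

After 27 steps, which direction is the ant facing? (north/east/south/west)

south

t=0: ......
......
......
......
...<..
......
......
......
......
t=1: ......
......
......
...^..
...o..
......
......
......
......
t=2: ......
......
......
...o>.
...o..
......
......
......
......
t=3: ......
......
......
...oo.
...ov.
......
......
......
......
t=4: ......
......
......
...oo.
...<o.
......
......
......
......
t=5: ......
......
......
...oo.
....o.
...v..
......
......
......
t=6: ......
......
......
...oo.
....o.
..<o..
......
......
......
t=7: ......
......
......
...oo.
..^.o.
..oo..
......
......
......
t=8: ......
......
......
...oo.
..o>o.
..oo..
......
......
......
t=9: ......
......
......
...oo.
..ooo.
..ov..
......
......
......
t=10: ......
......
......
...oo.
..ooo.
..o.>.
......
......
......
t=11: ......
......
......
...oo.
..ooo.
..o.o.
....v.
......
......
t=12: ......
......
......
...oo.
..ooo.
..o.o.
...<o.
......
......
t=13: ......
......
......
...oo.
..ooo.
..o^o.
...oo.
......
......
t=14: ......
......
......
...oo.
..ooo.
..oo>.
...oo.
......
......
t=15: ......
......
......
...oo.
..oo^.
..oo..
...oo.
......
......
t=16: ......
......
......
...oo.
..o<..
..oo..
...oo.
......
......
t=17: ......
......
......
...oo.
..o...
..ov..
...oo.
......
......
t=18: ......
......
......
...oo.
..o...
..o.>.
...oo.
......
......
t=19: ......
......
......
...oo.
..o...
..o.o.
...ov.
......
......
t=20: ......
......
......
...oo.
..o...
..o.o.
...o.>
......
......
t=21: ......
......
......
...oo.
..o...
..o.o.
...o.o
.....v
......
t=22: ......
......
......
...oo.
..o...
..o.o.
...o.o
....<o
......
t=23: ......
......
......
...oo.
..o...
..o.o.
...o^o
....oo
......
t=24: ......
......
......
...oo.
..o...
..o.o.
...oo>
....oo
......
t=25: ......
......
......
...oo.
..o...
..o.o^
...oo.
....oo
......
t=26: ......
......
......
...oo.
..o...
>.o.oo
...oo.
....oo
......
t=27: ......
......
......
...oo.
..o...
o.o.oo
v..oo.
....oo
......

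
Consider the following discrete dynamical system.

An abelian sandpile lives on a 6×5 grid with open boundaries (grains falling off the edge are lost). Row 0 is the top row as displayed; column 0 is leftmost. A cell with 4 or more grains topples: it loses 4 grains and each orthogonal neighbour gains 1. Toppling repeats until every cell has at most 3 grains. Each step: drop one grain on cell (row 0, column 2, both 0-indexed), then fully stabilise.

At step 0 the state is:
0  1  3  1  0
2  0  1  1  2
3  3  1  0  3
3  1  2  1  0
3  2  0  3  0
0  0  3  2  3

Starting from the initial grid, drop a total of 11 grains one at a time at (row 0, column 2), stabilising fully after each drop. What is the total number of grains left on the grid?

t=0: 0  1  3  1  0
2  0  1  1  2
3  3  1  0  3
3  1  2  1  0
3  2  0  3  0
0  0  3  2  3
t=1: 0  2  0  2  0
2  0  2  1  2
3  3  1  0  3
3  1  2  1  0
3  2  0  3  0
0  0  3  2  3
t=2: 0  2  1  2  0
2  0  2  1  2
3  3  1  0  3
3  1  2  1  0
3  2  0  3  0
0  0  3  2  3
t=3: 0  2  2  2  0
2  0  2  1  2
3  3  1  0  3
3  1  2  1  0
3  2  0  3  0
0  0  3  2  3
t=4: 0  2  3  2  0
2  0  2  1  2
3  3  1  0  3
3  1  2  1  0
3  2  0  3  0
0  0  3  2  3
t=5: 0  3  0  3  0
2  0  3  1  2
3  3  1  0  3
3  1  2  1  0
3  2  0  3  0
0  0  3  2  3
t=6: 0  3  1  3  0
2  0  3  1  2
3  3  1  0  3
3  1  2  1  0
3  2  0  3  0
0  0  3  2  3
t=7: 0  3  2  3  0
2  0  3  1  2
3  3  1  0  3
3  1  2  1  0
3  2  0  3  0
0  0  3  2  3
t=8: 0  3  3  3  0
2  0  3  1  2
3  3  1  0  3
3  1  2  1  0
3  2  0  3  0
0  0  3  2  3
t=9: 1  0  3  0  1
2  2  0  3  2
3  3  2  0  3
3  1  2  1  0
3  2  0  3  0
0  0  3  2  3
t=10: 1  1  0  1  1
2  2  1  3  2
3  3  2  0  3
3  1  2  1  0
3  2  0  3  0
0  0  3  2  3
t=11: 1  1  1  1  1
2  2  1  3  2
3  3  2  0  3
3  1  2  1  0
3  2  0  3  0
0  0  3  2  3

49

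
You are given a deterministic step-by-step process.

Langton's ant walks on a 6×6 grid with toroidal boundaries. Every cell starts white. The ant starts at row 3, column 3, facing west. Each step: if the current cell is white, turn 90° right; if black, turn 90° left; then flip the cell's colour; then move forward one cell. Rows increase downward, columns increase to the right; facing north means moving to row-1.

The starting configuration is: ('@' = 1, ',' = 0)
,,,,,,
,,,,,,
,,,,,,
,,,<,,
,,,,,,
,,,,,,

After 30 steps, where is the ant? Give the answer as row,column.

4,4

gen 0: ,,,,,,
,,,,,,
,,,,,,
,,,<,,
,,,,,,
,,,,,,
gen 1: ,,,,,,
,,,,,,
,,,^,,
,,,@,,
,,,,,,
,,,,,,
gen 2: ,,,,,,
,,,,,,
,,,@>,
,,,@,,
,,,,,,
,,,,,,
gen 3: ,,,,,,
,,,,,,
,,,@@,
,,,@v,
,,,,,,
,,,,,,
gen 4: ,,,,,,
,,,,,,
,,,@@,
,,,<@,
,,,,,,
,,,,,,
gen 5: ,,,,,,
,,,,,,
,,,@@,
,,,,@,
,,,v,,
,,,,,,
gen 6: ,,,,,,
,,,,,,
,,,@@,
,,,,@,
,,<@,,
,,,,,,
gen 7: ,,,,,,
,,,,,,
,,,@@,
,,^,@,
,,@@,,
,,,,,,
gen 8: ,,,,,,
,,,,,,
,,,@@,
,,@>@,
,,@@,,
,,,,,,
gen 9: ,,,,,,
,,,,,,
,,,@@,
,,@@@,
,,@v,,
,,,,,,
gen 10: ,,,,,,
,,,,,,
,,,@@,
,,@@@,
,,@,>,
,,,,,,
gen 11: ,,,,,,
,,,,,,
,,,@@,
,,@@@,
,,@,@,
,,,,v,
gen 12: ,,,,,,
,,,,,,
,,,@@,
,,@@@,
,,@,@,
,,,<@,
gen 13: ,,,,,,
,,,,,,
,,,@@,
,,@@@,
,,@^@,
,,,@@,
gen 14: ,,,,,,
,,,,,,
,,,@@,
,,@@@,
,,@@>,
,,,@@,
gen 15: ,,,,,,
,,,,,,
,,,@@,
,,@@^,
,,@@,,
,,,@@,
gen 16: ,,,,,,
,,,,,,
,,,@@,
,,@<,,
,,@@,,
,,,@@,
gen 17: ,,,,,,
,,,,,,
,,,@@,
,,@,,,
,,@v,,
,,,@@,
gen 18: ,,,,,,
,,,,,,
,,,@@,
,,@,,,
,,@,>,
,,,@@,
gen 19: ,,,,,,
,,,,,,
,,,@@,
,,@,,,
,,@,@,
,,,@v,
gen 20: ,,,,,,
,,,,,,
,,,@@,
,,@,,,
,,@,@,
,,,@,>
gen 21: ,,,,,v
,,,,,,
,,,@@,
,,@,,,
,,@,@,
,,,@,@
gen 22: ,,,,<@
,,,,,,
,,,@@,
,,@,,,
,,@,@,
,,,@,@
gen 23: ,,,,@@
,,,,,,
,,,@@,
,,@,,,
,,@,@,
,,,@^@
gen 24: ,,,,@@
,,,,,,
,,,@@,
,,@,,,
,,@,@,
,,,@@>
gen 25: ,,,,@@
,,,,,,
,,,@@,
,,@,,,
,,@,@^
,,,@@,
gen 26: ,,,,@@
,,,,,,
,,,@@,
,,@,,,
>,@,@@
,,,@@,
gen 27: ,,,,@@
,,,,,,
,,,@@,
,,@,,,
@,@,@@
v,,@@,
gen 28: ,,,,@@
,,,,,,
,,,@@,
,,@,,,
@,@,@@
@,,@@<
gen 29: ,,,,@@
,,,,,,
,,,@@,
,,@,,,
@,@,@^
@,,@@@
gen 30: ,,,,@@
,,,,,,
,,,@@,
,,@,,,
@,@,<,
@,,@@@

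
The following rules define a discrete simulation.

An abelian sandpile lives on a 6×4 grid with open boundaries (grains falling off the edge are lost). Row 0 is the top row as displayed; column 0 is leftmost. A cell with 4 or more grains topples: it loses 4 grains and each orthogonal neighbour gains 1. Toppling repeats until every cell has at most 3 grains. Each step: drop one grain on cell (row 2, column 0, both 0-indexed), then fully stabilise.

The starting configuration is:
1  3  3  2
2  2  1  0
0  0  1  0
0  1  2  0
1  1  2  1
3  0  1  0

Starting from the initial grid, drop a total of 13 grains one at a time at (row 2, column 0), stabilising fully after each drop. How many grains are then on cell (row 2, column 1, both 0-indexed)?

0) 1  3  3  2
2  2  1  0
0  0  1  0
0  1  2  0
1  1  2  1
3  0  1  0
1) 1  3  3  2
2  2  1  0
1  0  1  0
0  1  2  0
1  1  2  1
3  0  1  0
2) 1  3  3  2
2  2  1  0
2  0  1  0
0  1  2  0
1  1  2  1
3  0  1  0
3) 1  3  3  2
2  2  1  0
3  0  1  0
0  1  2  0
1  1  2  1
3  0  1  0
4) 1  3  3  2
3  2  1  0
0  1  1  0
1  1  2  0
1  1  2  1
3  0  1  0
5) 1  3  3  2
3  2  1  0
1  1  1  0
1  1  2  0
1  1  2  1
3  0  1  0
6) 1  3  3  2
3  2  1  0
2  1  1  0
1  1  2  0
1  1  2  1
3  0  1  0
7) 1  3  3  2
3  2  1  0
3  1  1  0
1  1  2  0
1  1  2  1
3  0  1  0
8) 2  3  3  2
0  3  1  0
1  2  1  0
2  1  2  0
1  1  2  1
3  0  1  0
9) 2  3  3  2
0  3  1  0
2  2  1  0
2  1  2  0
1  1  2  1
3  0  1  0
10) 2  3  3  2
0  3  1  0
3  2  1  0
2  1  2  0
1  1  2  1
3  0  1  0
11) 2  3  3  2
1  3  1  0
0  3  1  0
3  1  2  0
1  1  2  1
3  0  1  0
12) 2  3  3  2
1  3  1  0
1  3  1  0
3  1  2  0
1  1  2  1
3  0  1  0
13) 2  3  3  2
1  3  1  0
2  3  1  0
3  1  2  0
1  1  2  1
3  0  1  0

3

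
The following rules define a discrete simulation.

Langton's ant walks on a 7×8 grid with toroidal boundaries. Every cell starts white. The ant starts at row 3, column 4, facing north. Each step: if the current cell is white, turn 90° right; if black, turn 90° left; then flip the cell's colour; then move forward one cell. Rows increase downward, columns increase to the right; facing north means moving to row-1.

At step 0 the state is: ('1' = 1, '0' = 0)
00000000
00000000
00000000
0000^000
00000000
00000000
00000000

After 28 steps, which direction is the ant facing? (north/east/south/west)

north

[0] 00000000
00000000
00000000
0000^000
00000000
00000000
00000000
[1] 00000000
00000000
00000000
00001>00
00000000
00000000
00000000
[2] 00000000
00000000
00000000
00001100
00000v00
00000000
00000000
[3] 00000000
00000000
00000000
00001100
0000<100
00000000
00000000
[4] 00000000
00000000
00000000
0000^100
00001100
00000000
00000000
[5] 00000000
00000000
00000000
000<0100
00001100
00000000
00000000
[6] 00000000
00000000
000^0000
00010100
00001100
00000000
00000000
[7] 00000000
00000000
0001>000
00010100
00001100
00000000
00000000
[8] 00000000
00000000
00011000
0001v100
00001100
00000000
00000000
[9] 00000000
00000000
00011000
000<1100
00001100
00000000
00000000
[10] 00000000
00000000
00011000
00001100
000v1100
00000000
00000000
[11] 00000000
00000000
00011000
00001100
00<11100
00000000
00000000
[12] 00000000
00000000
00011000
00^01100
00111100
00000000
00000000
[13] 00000000
00000000
00011000
001>1100
00111100
00000000
00000000
[14] 00000000
00000000
00011000
00111100
001v1100
00000000
00000000
[15] 00000000
00000000
00011000
00111100
0010>100
00000000
00000000
[16] 00000000
00000000
00011000
0011^100
00100100
00000000
00000000
[17] 00000000
00000000
00011000
001<0100
00100100
00000000
00000000
[18] 00000000
00000000
00011000
00100100
001v0100
00000000
00000000
[19] 00000000
00000000
00011000
00100100
00<10100
00000000
00000000
[20] 00000000
00000000
00011000
00100100
00010100
00v00000
00000000
[21] 00000000
00000000
00011000
00100100
00010100
0<100000
00000000
[22] 00000000
00000000
00011000
00100100
0^010100
01100000
00000000
[23] 00000000
00000000
00011000
00100100
01>10100
01100000
00000000
[24] 00000000
00000000
00011000
00100100
01110100
01v00000
00000000
[25] 00000000
00000000
00011000
00100100
01110100
010>0000
00000000
[26] 00000000
00000000
00011000
00100100
01110100
01010000
000v0000
[27] 00000000
00000000
00011000
00100100
01110100
01010000
00<10000
[28] 00000000
00000000
00011000
00100100
01110100
01^10000
00110000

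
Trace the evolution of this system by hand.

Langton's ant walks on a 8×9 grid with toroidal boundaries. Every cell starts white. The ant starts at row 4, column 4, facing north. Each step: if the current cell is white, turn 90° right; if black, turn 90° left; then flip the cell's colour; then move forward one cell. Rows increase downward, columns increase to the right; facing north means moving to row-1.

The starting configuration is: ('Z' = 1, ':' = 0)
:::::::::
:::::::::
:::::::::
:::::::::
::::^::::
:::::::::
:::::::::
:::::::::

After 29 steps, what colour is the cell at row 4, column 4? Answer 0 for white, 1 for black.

0

k=0  :::::::::
:::::::::
:::::::::
:::::::::
::::^::::
:::::::::
:::::::::
:::::::::
k=1  :::::::::
:::::::::
:::::::::
:::::::::
::::Z>:::
:::::::::
:::::::::
:::::::::
k=2  :::::::::
:::::::::
:::::::::
:::::::::
::::ZZ:::
:::::v:::
:::::::::
:::::::::
k=3  :::::::::
:::::::::
:::::::::
:::::::::
::::ZZ:::
::::<Z:::
:::::::::
:::::::::
k=4  :::::::::
:::::::::
:::::::::
:::::::::
::::^Z:::
::::ZZ:::
:::::::::
:::::::::
k=5  :::::::::
:::::::::
:::::::::
:::::::::
:::<:Z:::
::::ZZ:::
:::::::::
:::::::::
k=6  :::::::::
:::::::::
:::::::::
:::^:::::
:::Z:Z:::
::::ZZ:::
:::::::::
:::::::::
k=7  :::::::::
:::::::::
:::::::::
:::Z>::::
:::Z:Z:::
::::ZZ:::
:::::::::
:::::::::
k=8  :::::::::
:::::::::
:::::::::
:::ZZ::::
:::ZvZ:::
::::ZZ:::
:::::::::
:::::::::
k=9  :::::::::
:::::::::
:::::::::
:::ZZ::::
:::<ZZ:::
::::ZZ:::
:::::::::
:::::::::
k=10  :::::::::
:::::::::
:::::::::
:::ZZ::::
::::ZZ:::
:::vZZ:::
:::::::::
:::::::::
k=11  :::::::::
:::::::::
:::::::::
:::ZZ::::
::::ZZ:::
::<ZZZ:::
:::::::::
:::::::::
k=12  :::::::::
:::::::::
:::::::::
:::ZZ::::
::^:ZZ:::
::ZZZZ:::
:::::::::
:::::::::
k=13  :::::::::
:::::::::
:::::::::
:::ZZ::::
::Z>ZZ:::
::ZZZZ:::
:::::::::
:::::::::
k=14  :::::::::
:::::::::
:::::::::
:::ZZ::::
::ZZZZ:::
::ZvZZ:::
:::::::::
:::::::::
k=15  :::::::::
:::::::::
:::::::::
:::ZZ::::
::ZZZZ:::
::Z:>Z:::
:::::::::
:::::::::
k=16  :::::::::
:::::::::
:::::::::
:::ZZ::::
::ZZ^Z:::
::Z::Z:::
:::::::::
:::::::::
k=17  :::::::::
:::::::::
:::::::::
:::ZZ::::
::Z<:Z:::
::Z::Z:::
:::::::::
:::::::::
k=18  :::::::::
:::::::::
:::::::::
:::ZZ::::
::Z::Z:::
::Zv:Z:::
:::::::::
:::::::::
k=19  :::::::::
:::::::::
:::::::::
:::ZZ::::
::Z::Z:::
::<Z:Z:::
:::::::::
:::::::::
k=20  :::::::::
:::::::::
:::::::::
:::ZZ::::
::Z::Z:::
:::Z:Z:::
::v::::::
:::::::::
k=21  :::::::::
:::::::::
:::::::::
:::ZZ::::
::Z::Z:::
:::Z:Z:::
:<Z::::::
:::::::::
k=22  :::::::::
:::::::::
:::::::::
:::ZZ::::
::Z::Z:::
:^:Z:Z:::
:ZZ::::::
:::::::::
k=23  :::::::::
:::::::::
:::::::::
:::ZZ::::
::Z::Z:::
:Z>Z:Z:::
:ZZ::::::
:::::::::
k=24  :::::::::
:::::::::
:::::::::
:::ZZ::::
::Z::Z:::
:ZZZ:Z:::
:Zv::::::
:::::::::
k=25  :::::::::
:::::::::
:::::::::
:::ZZ::::
::Z::Z:::
:ZZZ:Z:::
:Z:>:::::
:::::::::
k=26  :::::::::
:::::::::
:::::::::
:::ZZ::::
::Z::Z:::
:ZZZ:Z:::
:Z:Z:::::
:::v:::::
k=27  :::::::::
:::::::::
:::::::::
:::ZZ::::
::Z::Z:::
:ZZZ:Z:::
:Z:Z:::::
::<Z:::::
k=28  :::::::::
:::::::::
:::::::::
:::ZZ::::
::Z::Z:::
:ZZZ:Z:::
:Z^Z:::::
::ZZ:::::
k=29  :::::::::
:::::::::
:::::::::
:::ZZ::::
::Z::Z:::
:ZZZ:Z:::
:ZZ>:::::
::ZZ:::::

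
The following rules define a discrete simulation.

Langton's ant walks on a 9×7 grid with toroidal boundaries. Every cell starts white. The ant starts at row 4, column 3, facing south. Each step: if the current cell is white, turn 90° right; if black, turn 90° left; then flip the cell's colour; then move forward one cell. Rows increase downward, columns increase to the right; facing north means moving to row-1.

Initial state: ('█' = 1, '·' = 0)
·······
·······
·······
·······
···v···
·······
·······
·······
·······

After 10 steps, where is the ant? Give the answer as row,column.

[0] ·······
·······
·······
·······
···v···
·······
·······
·······
·······
[1] ·······
·······
·······
·······
··<█···
·······
·······
·······
·······
[2] ·······
·······
·······
··^····
··██···
·······
·······
·······
·······
[3] ·······
·······
·······
··█>···
··██···
·······
·······
·······
·······
[4] ·······
·······
·······
··██···
··█v···
·······
·······
·······
·······
[5] ·······
·······
·······
··██···
··█·>··
·······
·······
·······
·······
[6] ·······
·······
·······
··██···
··█·█··
····v··
·······
·······
·······
[7] ·······
·······
·······
··██···
··█·█··
···<█··
·······
·······
·······
[8] ·······
·······
·······
··██···
··█^█··
···██··
·······
·······
·······
[9] ·······
·······
·······
··██···
··██>··
···██··
·······
·······
·······
[10] ·······
·······
·······
··██^··
··██···
···██··
·······
·······
·······

3,4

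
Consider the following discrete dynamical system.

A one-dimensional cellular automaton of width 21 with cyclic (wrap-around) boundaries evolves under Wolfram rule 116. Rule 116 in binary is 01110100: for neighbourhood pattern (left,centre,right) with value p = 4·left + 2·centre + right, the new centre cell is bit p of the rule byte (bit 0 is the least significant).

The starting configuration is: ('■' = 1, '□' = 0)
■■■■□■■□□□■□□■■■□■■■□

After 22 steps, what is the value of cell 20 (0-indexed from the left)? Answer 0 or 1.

1

t=0: ■■■■□■■□□□■□□■■■□■■■□
t=1: □□□■■□■■□□■■□□□■■□□■■
t=2: ■□□□■■□■■□□■■□□□■■□□■
t=3: ■■□□□■■□■■□□■■□□□■■□□
t=4: □■■□□□■■□■■□□■■□□□■■□
t=5: □□■■□□□■■□■■□□■■□□□■■
t=6: ■□□■■□□□■■□■■□□■■□□□■
t=7: ■■□□■■□□□■■□■■□□■■□□□
t=8: □■■□□■■□□□■■□■■□□■■□□
t=9: □□■■□□■■□□□■■□■■□□■■□
t=10: □□□■■□□■■□□□■■□■■□□■■
t=11: ■□□□■■□□■■□□□■■□■■□□■
t=12: ■■□□□■■□□■■□□□■■□■■□□
t=13: □■■□□□■■□□■■□□□■■□■■□
t=14: □□■■□□□■■□□■■□□□■■□■■
t=15: ■□□■■□□□■■□□■■□□□■■□■
t=16: ■■□□■■□□□■■□□■■□□□■■□
t=17: □■■□□■■□□□■■□□■■□□□■■
t=18: ■□■■□□■■□□□■■□□■■□□□■
t=19: ■■□■■□□■■□□□■■□□■■□□□
t=20: □■■□■■□□■■□□□■■□□■■□□
t=21: □□■■□■■□□■■□□□■■□□■■□
t=22: □□□■■□■■□□■■□□□■■□□■■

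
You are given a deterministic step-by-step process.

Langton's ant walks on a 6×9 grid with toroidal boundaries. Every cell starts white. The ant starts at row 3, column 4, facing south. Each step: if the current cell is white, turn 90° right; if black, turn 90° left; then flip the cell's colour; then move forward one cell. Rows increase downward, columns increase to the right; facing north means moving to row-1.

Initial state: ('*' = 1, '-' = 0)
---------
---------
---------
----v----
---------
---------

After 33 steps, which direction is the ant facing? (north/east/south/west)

west

[0] ---------
---------
---------
----v----
---------
---------
[1] ---------
---------
---------
---<*----
---------
---------
[2] ---------
---------
---^-----
---**----
---------
---------
[3] ---------
---------
---*>----
---**----
---------
---------
[4] ---------
---------
---**----
---*v----
---------
---------
[5] ---------
---------
---**----
---*->---
---------
---------
[6] ---------
---------
---**----
---*-*---
-----v---
---------
[7] ---------
---------
---**----
---*-*---
----<*---
---------
[8] ---------
---------
---**----
---*^*---
----**---
---------
[9] ---------
---------
---**----
---**>---
----**---
---------
[10] ---------
---------
---**^---
---**----
----**---
---------
[11] ---------
---------
---***>--
---**----
----**---
---------
[12] ---------
---------
---****--
---**-v--
----**---
---------
[13] ---------
---------
---****--
---**<*--
----**---
---------
[14] ---------
---------
---**^*--
---****--
----**---
---------
[15] ---------
---------
---*<-*--
---****--
----**---
---------
[16] ---------
---------
---*--*--
---*v**--
----**---
---------
[17] ---------
---------
---*--*--
---*->*--
----**---
---------
[18] ---------
---------
---*-^*--
---*--*--
----**---
---------
[19] ---------
---------
---*-*>--
---*--*--
----**---
---------
[20] ---------
------^--
---*-*---
---*--*--
----**---
---------
[21] ---------
------*>-
---*-*---
---*--*--
----**---
---------
[22] ---------
------**-
---*-*-v-
---*--*--
----**---
---------
[23] ---------
------**-
---*-*<*-
---*--*--
----**---
---------
[24] ---------
------^*-
---*-***-
---*--*--
----**---
---------
[25] ---------
-----<-*-
---*-***-
---*--*--
----**---
---------
[26] -----^---
-----*-*-
---*-***-
---*--*--
----**---
---------
[27] -----*>--
-----*-*-
---*-***-
---*--*--
----**---
---------
[28] -----**--
-----*v*-
---*-***-
---*--*--
----**---
---------
[29] -----**--
-----<**-
---*-***-
---*--*--
----**---
---------
[30] -----**--
------**-
---*-v**-
---*--*--
----**---
---------
[31] -----**--
------**-
---*-->*-
---*--*--
----**---
---------
[32] -----**--
------^*-
---*---*-
---*--*--
----**---
---------
[33] -----**--
-----<-*-
---*---*-
---*--*--
----**---
---------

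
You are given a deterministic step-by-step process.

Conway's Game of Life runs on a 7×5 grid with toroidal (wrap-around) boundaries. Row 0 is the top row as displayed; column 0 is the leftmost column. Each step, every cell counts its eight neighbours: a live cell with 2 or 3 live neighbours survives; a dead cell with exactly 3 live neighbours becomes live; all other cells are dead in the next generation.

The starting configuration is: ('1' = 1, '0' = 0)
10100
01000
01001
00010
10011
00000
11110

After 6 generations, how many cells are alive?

10

gen 0: 10100
01000
01001
00010
10011
00000
11110
gen 1: 10011
01100
10100
00110
00011
00000
10111
gen 2: 00000
00100
00000
01100
00111
10100
11100
gen 3: 00100
00000
01100
01100
10001
10000
10100
gen 4: 01000
01100
01100
00110
10001
10000
00000
gen 5: 01100
10000
00000
10111
11011
10001
00000
gen 6: 01000
01000
11010
00100
00000
01010
11000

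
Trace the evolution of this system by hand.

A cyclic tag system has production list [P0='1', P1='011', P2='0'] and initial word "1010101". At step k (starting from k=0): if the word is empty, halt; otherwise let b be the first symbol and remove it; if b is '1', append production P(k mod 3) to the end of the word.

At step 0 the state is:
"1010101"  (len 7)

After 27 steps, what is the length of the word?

step 0: "1010101"  (len 7)
step 1: "0101011"  (len 7)
step 2: "101011"  (len 6)
step 3: "010110"  (len 6)
step 4: "10110"  (len 5)
step 5: "0110011"  (len 7)
step 6: "110011"  (len 6)
step 7: "100111"  (len 6)
step 8: "00111011"  (len 8)
step 9: "0111011"  (len 7)
step 10: "111011"  (len 6)
step 11: "11011011"  (len 8)
step 12: "10110110"  (len 8)
step 13: "01101101"  (len 8)
step 14: "1101101"  (len 7)
step 15: "1011010"  (len 7)
step 16: "0110101"  (len 7)
step 17: "110101"  (len 6)
step 18: "101010"  (len 6)
step 19: "010101"  (len 6)
step 20: "10101"  (len 5)
step 21: "01010"  (len 5)
step 22: "1010"  (len 4)
step 23: "010011"  (len 6)
step 24: "10011"  (len 5)
step 25: "00111"  (len 5)
step 26: "0111"  (len 4)
step 27: "111"  (len 3)

3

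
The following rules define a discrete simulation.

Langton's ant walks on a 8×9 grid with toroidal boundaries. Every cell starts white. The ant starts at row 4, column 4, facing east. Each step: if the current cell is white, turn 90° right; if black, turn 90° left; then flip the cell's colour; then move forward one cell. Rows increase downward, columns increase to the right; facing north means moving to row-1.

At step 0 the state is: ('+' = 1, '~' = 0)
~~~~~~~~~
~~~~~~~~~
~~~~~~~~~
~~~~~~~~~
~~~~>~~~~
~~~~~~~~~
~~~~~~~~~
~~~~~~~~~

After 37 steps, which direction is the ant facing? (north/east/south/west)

north

[0] ~~~~~~~~~
~~~~~~~~~
~~~~~~~~~
~~~~~~~~~
~~~~>~~~~
~~~~~~~~~
~~~~~~~~~
~~~~~~~~~
[1] ~~~~~~~~~
~~~~~~~~~
~~~~~~~~~
~~~~~~~~~
~~~~+~~~~
~~~~v~~~~
~~~~~~~~~
~~~~~~~~~
[2] ~~~~~~~~~
~~~~~~~~~
~~~~~~~~~
~~~~~~~~~
~~~~+~~~~
~~~<+~~~~
~~~~~~~~~
~~~~~~~~~
[3] ~~~~~~~~~
~~~~~~~~~
~~~~~~~~~
~~~~~~~~~
~~~^+~~~~
~~~++~~~~
~~~~~~~~~
~~~~~~~~~
[4] ~~~~~~~~~
~~~~~~~~~
~~~~~~~~~
~~~~~~~~~
~~~+>~~~~
~~~++~~~~
~~~~~~~~~
~~~~~~~~~
[5] ~~~~~~~~~
~~~~~~~~~
~~~~~~~~~
~~~~^~~~~
~~~+~~~~~
~~~++~~~~
~~~~~~~~~
~~~~~~~~~
[6] ~~~~~~~~~
~~~~~~~~~
~~~~~~~~~
~~~~+>~~~
~~~+~~~~~
~~~++~~~~
~~~~~~~~~
~~~~~~~~~
[7] ~~~~~~~~~
~~~~~~~~~
~~~~~~~~~
~~~~++~~~
~~~+~v~~~
~~~++~~~~
~~~~~~~~~
~~~~~~~~~
[8] ~~~~~~~~~
~~~~~~~~~
~~~~~~~~~
~~~~++~~~
~~~+<+~~~
~~~++~~~~
~~~~~~~~~
~~~~~~~~~
[9] ~~~~~~~~~
~~~~~~~~~
~~~~~~~~~
~~~~^+~~~
~~~+++~~~
~~~++~~~~
~~~~~~~~~
~~~~~~~~~
[10] ~~~~~~~~~
~~~~~~~~~
~~~~~~~~~
~~~<~+~~~
~~~+++~~~
~~~++~~~~
~~~~~~~~~
~~~~~~~~~
[11] ~~~~~~~~~
~~~~~~~~~
~~~^~~~~~
~~~+~+~~~
~~~+++~~~
~~~++~~~~
~~~~~~~~~
~~~~~~~~~
[12] ~~~~~~~~~
~~~~~~~~~
~~~+>~~~~
~~~+~+~~~
~~~+++~~~
~~~++~~~~
~~~~~~~~~
~~~~~~~~~
[13] ~~~~~~~~~
~~~~~~~~~
~~~++~~~~
~~~+v+~~~
~~~+++~~~
~~~++~~~~
~~~~~~~~~
~~~~~~~~~
[14] ~~~~~~~~~
~~~~~~~~~
~~~++~~~~
~~~<++~~~
~~~+++~~~
~~~++~~~~
~~~~~~~~~
~~~~~~~~~
[15] ~~~~~~~~~
~~~~~~~~~
~~~++~~~~
~~~~++~~~
~~~v++~~~
~~~++~~~~
~~~~~~~~~
~~~~~~~~~
[16] ~~~~~~~~~
~~~~~~~~~
~~~++~~~~
~~~~++~~~
~~~~>+~~~
~~~++~~~~
~~~~~~~~~
~~~~~~~~~
[17] ~~~~~~~~~
~~~~~~~~~
~~~++~~~~
~~~~^+~~~
~~~~~+~~~
~~~++~~~~
~~~~~~~~~
~~~~~~~~~
[18] ~~~~~~~~~
~~~~~~~~~
~~~++~~~~
~~~<~+~~~
~~~~~+~~~
~~~++~~~~
~~~~~~~~~
~~~~~~~~~
[19] ~~~~~~~~~
~~~~~~~~~
~~~^+~~~~
~~~+~+~~~
~~~~~+~~~
~~~++~~~~
~~~~~~~~~
~~~~~~~~~
[20] ~~~~~~~~~
~~~~~~~~~
~~<~+~~~~
~~~+~+~~~
~~~~~+~~~
~~~++~~~~
~~~~~~~~~
~~~~~~~~~
[21] ~~~~~~~~~
~~^~~~~~~
~~+~+~~~~
~~~+~+~~~
~~~~~+~~~
~~~++~~~~
~~~~~~~~~
~~~~~~~~~
[22] ~~~~~~~~~
~~+>~~~~~
~~+~+~~~~
~~~+~+~~~
~~~~~+~~~
~~~++~~~~
~~~~~~~~~
~~~~~~~~~
[23] ~~~~~~~~~
~~++~~~~~
~~+v+~~~~
~~~+~+~~~
~~~~~+~~~
~~~++~~~~
~~~~~~~~~
~~~~~~~~~
[24] ~~~~~~~~~
~~++~~~~~
~~<++~~~~
~~~+~+~~~
~~~~~+~~~
~~~++~~~~
~~~~~~~~~
~~~~~~~~~
[25] ~~~~~~~~~
~~++~~~~~
~~~++~~~~
~~v+~+~~~
~~~~~+~~~
~~~++~~~~
~~~~~~~~~
~~~~~~~~~
[26] ~~~~~~~~~
~~++~~~~~
~~~++~~~~
~<++~+~~~
~~~~~+~~~
~~~++~~~~
~~~~~~~~~
~~~~~~~~~
[27] ~~~~~~~~~
~~++~~~~~
~^~++~~~~
~+++~+~~~
~~~~~+~~~
~~~++~~~~
~~~~~~~~~
~~~~~~~~~
[28] ~~~~~~~~~
~~++~~~~~
~+>++~~~~
~+++~+~~~
~~~~~+~~~
~~~++~~~~
~~~~~~~~~
~~~~~~~~~
[29] ~~~~~~~~~
~~++~~~~~
~++++~~~~
~+v+~+~~~
~~~~~+~~~
~~~++~~~~
~~~~~~~~~
~~~~~~~~~
[30] ~~~~~~~~~
~~++~~~~~
~++++~~~~
~+~>~+~~~
~~~~~+~~~
~~~++~~~~
~~~~~~~~~
~~~~~~~~~
[31] ~~~~~~~~~
~~++~~~~~
~++^+~~~~
~+~~~+~~~
~~~~~+~~~
~~~++~~~~
~~~~~~~~~
~~~~~~~~~
[32] ~~~~~~~~~
~~++~~~~~
~+<~+~~~~
~+~~~+~~~
~~~~~+~~~
~~~++~~~~
~~~~~~~~~
~~~~~~~~~
[33] ~~~~~~~~~
~~++~~~~~
~+~~+~~~~
~+v~~+~~~
~~~~~+~~~
~~~++~~~~
~~~~~~~~~
~~~~~~~~~
[34] ~~~~~~~~~
~~++~~~~~
~+~~+~~~~
~<+~~+~~~
~~~~~+~~~
~~~++~~~~
~~~~~~~~~
~~~~~~~~~
[35] ~~~~~~~~~
~~++~~~~~
~+~~+~~~~
~~+~~+~~~
~v~~~+~~~
~~~++~~~~
~~~~~~~~~
~~~~~~~~~
[36] ~~~~~~~~~
~~++~~~~~
~+~~+~~~~
~~+~~+~~~
<+~~~+~~~
~~~++~~~~
~~~~~~~~~
~~~~~~~~~
[37] ~~~~~~~~~
~~++~~~~~
~+~~+~~~~
^~+~~+~~~
++~~~+~~~
~~~++~~~~
~~~~~~~~~
~~~~~~~~~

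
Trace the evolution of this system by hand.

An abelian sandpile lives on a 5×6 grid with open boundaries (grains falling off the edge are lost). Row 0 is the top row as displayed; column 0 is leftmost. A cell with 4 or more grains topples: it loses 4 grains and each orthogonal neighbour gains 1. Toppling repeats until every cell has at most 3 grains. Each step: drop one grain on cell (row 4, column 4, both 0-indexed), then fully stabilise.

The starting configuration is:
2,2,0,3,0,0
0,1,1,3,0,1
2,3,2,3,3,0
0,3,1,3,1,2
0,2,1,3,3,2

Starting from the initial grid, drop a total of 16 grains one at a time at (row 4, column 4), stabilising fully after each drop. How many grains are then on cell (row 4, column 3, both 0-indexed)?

3

0) 2,2,0,3,0,0
0,1,1,3,0,1
2,3,2,3,3,0
0,3,1,3,1,2
0,2,1,3,3,2
1) 2,2,1,0,1,0
0,1,2,1,2,1
2,3,3,2,1,1
0,3,2,2,0,3
0,2,2,1,2,3
2) 2,2,1,0,1,0
0,1,2,1,2,1
2,3,3,2,1,1
0,3,2,2,0,3
0,2,2,1,3,3
3) 2,2,1,0,1,0
0,1,2,1,2,1
2,3,3,2,1,2
0,3,2,2,2,0
0,2,2,2,1,1
4) 2,2,1,0,1,0
0,1,2,1,2,1
2,3,3,2,1,2
0,3,2,2,2,0
0,2,2,2,2,1
5) 2,2,1,0,1,0
0,1,2,1,2,1
2,3,3,2,1,2
0,3,2,2,2,0
0,2,2,2,3,1
6) 2,2,1,0,1,0
0,1,2,1,2,1
2,3,3,2,1,2
0,3,2,2,3,0
0,2,2,3,0,2
7) 2,2,1,0,1,0
0,1,2,1,2,1
2,3,3,2,1,2
0,3,2,2,3,0
0,2,2,3,1,2
8) 2,2,1,0,1,0
0,1,2,1,2,1
2,3,3,2,1,2
0,3,2,2,3,0
0,2,2,3,2,2
9) 2,2,1,0,1,0
0,1,2,1,2,1
2,3,3,2,1,2
0,3,2,2,3,0
0,2,2,3,3,2
10) 2,2,1,0,1,0
0,1,2,1,2,1
2,3,3,3,2,2
0,3,3,0,1,1
0,2,3,1,2,3
11) 2,2,1,0,1,0
0,1,2,1,2,1
2,3,3,3,2,2
0,3,3,0,1,1
0,2,3,1,3,3
12) 2,2,1,0,1,0
0,1,2,1,2,1
2,3,3,3,2,2
0,3,3,0,2,2
0,2,3,2,1,0
13) 2,2,1,0,1,0
0,1,2,1,2,1
2,3,3,3,2,2
0,3,3,0,2,2
0,2,3,2,2,0
14) 2,2,1,0,1,0
0,1,2,1,2,1
2,3,3,3,2,2
0,3,3,0,2,2
0,2,3,2,3,0
15) 2,2,1,0,1,0
0,1,2,1,2,1
2,3,3,3,2,2
0,3,3,0,3,2
0,2,3,3,0,1
16) 2,2,1,0,1,0
0,1,2,1,2,1
2,3,3,3,2,2
0,3,3,0,3,2
0,2,3,3,1,1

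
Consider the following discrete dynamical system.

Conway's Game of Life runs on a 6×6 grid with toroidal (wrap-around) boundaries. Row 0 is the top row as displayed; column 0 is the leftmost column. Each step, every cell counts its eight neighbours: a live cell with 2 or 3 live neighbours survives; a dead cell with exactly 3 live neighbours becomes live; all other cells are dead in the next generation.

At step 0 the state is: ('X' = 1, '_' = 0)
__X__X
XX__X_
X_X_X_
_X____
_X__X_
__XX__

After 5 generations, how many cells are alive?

2

k=0  __X__X
XX__X_
X_X_X_
_X____
_X__X_
__XX__
k=1  X_X_XX
X_X_X_
X_XX__
XXXX_X
_X_X__
_XXXX_
k=2  X_____
X_X_X_
______
_____X
_____X
______
k=3  _X___X
_X___X
_____X
______
______
______
k=4  ______
____XX
X_____
______
______
______
k=5  ______
_____X
_____X
______
______
______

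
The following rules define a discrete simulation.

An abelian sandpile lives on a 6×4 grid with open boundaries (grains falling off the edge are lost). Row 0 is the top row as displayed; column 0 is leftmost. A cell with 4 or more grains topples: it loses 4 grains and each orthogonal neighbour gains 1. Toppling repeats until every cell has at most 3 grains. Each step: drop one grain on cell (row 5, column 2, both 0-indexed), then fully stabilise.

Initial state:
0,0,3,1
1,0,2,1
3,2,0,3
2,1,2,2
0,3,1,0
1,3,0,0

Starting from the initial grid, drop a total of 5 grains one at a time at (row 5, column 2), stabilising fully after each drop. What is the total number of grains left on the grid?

t=0: 0,0,3,1
1,0,2,1
3,2,0,3
2,1,2,2
0,3,1,0
1,3,0,0
t=1: 0,0,3,1
1,0,2,1
3,2,0,3
2,1,2,2
0,3,1,0
1,3,1,0
t=2: 0,0,3,1
1,0,2,1
3,2,0,3
2,1,2,2
0,3,1,0
1,3,2,0
t=3: 0,0,3,1
1,0,2,1
3,2,0,3
2,1,2,2
0,3,1,0
1,3,3,0
t=4: 0,0,3,1
1,0,2,1
3,2,0,3
2,2,2,2
1,0,3,0
2,1,1,1
t=5: 0,0,3,1
1,0,2,1
3,2,0,3
2,2,2,2
1,0,3,0
2,1,2,1

34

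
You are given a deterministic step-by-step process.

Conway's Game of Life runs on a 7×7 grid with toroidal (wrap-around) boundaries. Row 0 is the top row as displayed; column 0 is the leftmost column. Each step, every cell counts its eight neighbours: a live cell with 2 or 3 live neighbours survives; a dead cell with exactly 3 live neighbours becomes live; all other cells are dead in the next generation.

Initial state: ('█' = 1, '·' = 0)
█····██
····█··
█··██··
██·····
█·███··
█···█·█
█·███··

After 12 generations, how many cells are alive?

12

t=0: █····██
····█··
█··██··
██·····
█·███··
█···█·█
█·███··
t=1: ██···██
█··██··
██·██··
█·····█
··████·
█·····█
···██··
t=2: ███··██
···█···
·█████·
█·····█
·█·███·
··█···█
·█··█··
t=3: ███████
·······
███████
█·····█
·█████·
███····
···█···
t=4: ███████
·······
·█████·
·······
···███·
█······
·····█·
t=5: ███████
·······
··███··
·······
····█··
·····██
··██·█·
t=6: ██···██
█·····█
···█···
····█··
·····█·
···█·██
·······
t=7: ·█···█·
·█···█·
·······
····█··
·····██
····███
····█··
t=8: ····██·
·······
·······
·····█·
······█
····█·█
····█·█
t=9: ····██·
·······
·······
·······
······█
█·····█
···██·█
t=10: ···███·
·······
·······
·······
█·····█
█·····█
█··██·█
t=11: ···█·██
····█··
·······
·······
█·····█
·█·····
█··█···
t=12: ···█·██
····██·
·······
·······
█······
·█····█
█·█·█·█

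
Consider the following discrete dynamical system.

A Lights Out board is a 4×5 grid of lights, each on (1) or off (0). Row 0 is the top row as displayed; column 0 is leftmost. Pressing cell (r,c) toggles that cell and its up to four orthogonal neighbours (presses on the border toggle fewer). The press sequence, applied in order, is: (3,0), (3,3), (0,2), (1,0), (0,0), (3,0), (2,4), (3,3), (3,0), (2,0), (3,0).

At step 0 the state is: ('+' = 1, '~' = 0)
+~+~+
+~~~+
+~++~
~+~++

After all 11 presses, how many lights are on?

step 0: +~+~+
+~~~+
+~++~
~+~++
step 1: +~+~+
+~~~+
~~++~
+~~++
step 2: +~+~+
+~~~+
~~+~~
+~+~~
step 3: ++~++
+~+~+
~~+~~
+~+~~
step 4: ~+~++
~++~+
+~+~~
+~+~~
step 5: +~~++
+++~+
+~+~~
+~+~~
step 6: +~~++
+++~+
~~+~~
~++~~
step 7: +~~++
+++~~
~~+++
~++~+
step 8: +~~++
+++~~
~~+~+
~+~+~
step 9: +~~++
+++~~
+~+~+
+~~+~
step 10: +~~++
~++~~
~++~+
~~~+~
step 11: +~~++
~++~~
+++~+
++~+~

12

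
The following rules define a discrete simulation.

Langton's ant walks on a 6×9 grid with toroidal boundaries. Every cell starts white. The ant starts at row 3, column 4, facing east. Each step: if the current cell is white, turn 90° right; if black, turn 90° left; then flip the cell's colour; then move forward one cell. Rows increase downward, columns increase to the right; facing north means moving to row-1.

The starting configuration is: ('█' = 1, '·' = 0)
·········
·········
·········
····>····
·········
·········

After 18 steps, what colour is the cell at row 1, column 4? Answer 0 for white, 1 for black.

1

0) ·········
·········
·········
····>····
·········
·········
1) ·········
·········
·········
····█····
····v····
·········
2) ·········
·········
·········
····█····
···<█····
·········
3) ·········
·········
·········
···^█····
···██····
·········
4) ·········
·········
·········
···█>····
···██····
·········
5) ·········
·········
····^····
···█·····
···██····
·········
6) ·········
·········
····█>···
···█·····
···██····
·········
7) ·········
·········
····██···
···█·v···
···██····
·········
8) ·········
·········
····██···
···█<█···
···██····
·········
9) ·········
·········
····^█···
···███···
···██····
·········
10) ·········
·········
···<·█···
···███···
···██····
·········
11) ·········
···^·····
···█·█···
···███···
···██····
·········
12) ·········
···█>····
···█·█···
···███···
···██····
·········
13) ·········
···██····
···█v█···
···███···
···██····
·········
14) ·········
···██····
···<██···
···███···
···██····
·········
15) ·········
···██····
····██···
···v██···
···██····
·········
16) ·········
···██····
····██···
····>█···
···██····
·········
17) ·········
···██····
····^█···
·····█···
···██····
·········
18) ·········
···██····
···<·█···
·····█···
···██····
·········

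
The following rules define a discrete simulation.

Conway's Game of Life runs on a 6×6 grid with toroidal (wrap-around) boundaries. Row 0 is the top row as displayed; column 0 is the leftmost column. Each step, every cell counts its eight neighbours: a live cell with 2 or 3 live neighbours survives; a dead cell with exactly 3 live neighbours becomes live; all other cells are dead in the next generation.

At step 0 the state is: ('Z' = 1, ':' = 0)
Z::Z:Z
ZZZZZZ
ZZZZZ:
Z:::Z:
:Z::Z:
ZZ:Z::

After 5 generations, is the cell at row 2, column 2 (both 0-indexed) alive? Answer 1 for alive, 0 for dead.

1

gen 0: Z::Z:Z
ZZZZZZ
ZZZZZ:
Z:::Z:
:Z::Z:
ZZ:Z::
gen 1: ::::::
::::::
::::::
Z:::Z:
:ZZZZ:
:Z:Z::
gen 2: ::::::
::::::
::::::
:ZZ:ZZ
ZZ::ZZ
:Z:ZZ:
gen 3: ::::::
::::::
::::::
:ZZZZ:
::::::
:ZZZZ:
gen 4: ::ZZ::
::::::
::ZZ::
::ZZ::
::::::
::ZZ::
gen 5: ::ZZ::
::::::
::ZZ::
::ZZ::
::::::
::ZZ::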